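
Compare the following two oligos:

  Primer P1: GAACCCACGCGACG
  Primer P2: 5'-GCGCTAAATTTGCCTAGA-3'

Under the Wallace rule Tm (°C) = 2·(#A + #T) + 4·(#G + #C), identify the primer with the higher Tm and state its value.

Primer P1: A+T=4, G+C=10 → Tm = 2(4)+4(10) = 48°C
Primer P2: A+T=10, G+C=8 → Tm = 2(10)+4(8) = 52°C
48°C vs 52°C → primer P2 is higher.

Primer P2, 52°C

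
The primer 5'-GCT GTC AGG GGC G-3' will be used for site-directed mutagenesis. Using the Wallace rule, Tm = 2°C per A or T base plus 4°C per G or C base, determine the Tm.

46°C

G=7, C=3, T=2, A=1
AT pairs contribute 3, GC pairs contribute 10.
Tm = 2×3 + 4×10 = 46°C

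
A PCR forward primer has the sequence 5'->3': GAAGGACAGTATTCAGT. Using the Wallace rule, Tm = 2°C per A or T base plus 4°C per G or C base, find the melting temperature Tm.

Base counts: C=2, T=4, G=5, A=6
So N_AT = 10 and N_GC = 7.
Tm = 2(10) + 4(7) = 20 + 28 = 48°C

48°C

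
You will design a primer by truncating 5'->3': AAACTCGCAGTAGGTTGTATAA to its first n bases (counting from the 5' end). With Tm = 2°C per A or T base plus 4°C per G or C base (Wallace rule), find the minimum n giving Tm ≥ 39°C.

First 13 bases: AAACTCGCAGTAG → Tm = 38°C (< 39°C)
First 14 bases: AAACTCGCAGTAGG → Tm = 42°C (≥ 39°C)
Since every base adds ≥2°C, Tm only increases with n, so the threshold is first crossed at n = 14.

n = 14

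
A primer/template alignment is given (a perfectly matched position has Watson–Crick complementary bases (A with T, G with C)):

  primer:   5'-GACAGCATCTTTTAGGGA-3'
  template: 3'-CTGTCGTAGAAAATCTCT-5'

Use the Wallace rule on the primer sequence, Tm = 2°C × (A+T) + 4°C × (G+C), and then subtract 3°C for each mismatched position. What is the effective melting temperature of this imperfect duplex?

Primer base counts: A=5, T=5, G=5, C=3 → A+T=10, G+C=8
Perfect-match Tm = 2(10) + 4(8) = 20 + 32 = 52°C
Mismatches (positions where the bases are not complementary): 1 (at position 16)
Effective Tm = 52 − 1×3 = 52 − 3 = 49°C

49°C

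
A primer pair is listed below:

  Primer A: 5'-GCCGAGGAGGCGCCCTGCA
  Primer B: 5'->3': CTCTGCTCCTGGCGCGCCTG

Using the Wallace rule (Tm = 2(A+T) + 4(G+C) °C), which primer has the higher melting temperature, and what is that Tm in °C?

Primer A: A+T=4, G+C=15 → Tm = 2(4)+4(15) = 68°C
Primer B: A+T=5, G+C=15 → Tm = 2(5)+4(15) = 70°C
68°C vs 70°C → primer B is higher.

Primer B, 70°C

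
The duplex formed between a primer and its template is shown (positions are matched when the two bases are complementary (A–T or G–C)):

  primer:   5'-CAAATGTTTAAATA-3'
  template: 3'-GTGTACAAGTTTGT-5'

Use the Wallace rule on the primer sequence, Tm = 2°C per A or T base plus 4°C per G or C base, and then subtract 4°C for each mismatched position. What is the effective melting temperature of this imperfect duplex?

Primer base counts: A=7, T=5, G=1, C=1 → A+T=12, G+C=2
Perfect-match Tm = 2(12) + 4(2) = 24 + 8 = 32°C
Mismatches (positions where the bases are not complementary): 3 (at positions 3, 9, 13)
Effective Tm = 32 − 3×4 = 32 − 12 = 20°C

20°C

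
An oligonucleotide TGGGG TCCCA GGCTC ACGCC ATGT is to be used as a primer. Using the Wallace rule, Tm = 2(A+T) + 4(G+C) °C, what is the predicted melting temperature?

Scanning the sequence gives T=5, A=3, G=8, C=8.
AT pairs contribute 8, GC pairs contribute 16.
Tm = 2(8) + 4(16) = 16 + 64 = 80°C

80°C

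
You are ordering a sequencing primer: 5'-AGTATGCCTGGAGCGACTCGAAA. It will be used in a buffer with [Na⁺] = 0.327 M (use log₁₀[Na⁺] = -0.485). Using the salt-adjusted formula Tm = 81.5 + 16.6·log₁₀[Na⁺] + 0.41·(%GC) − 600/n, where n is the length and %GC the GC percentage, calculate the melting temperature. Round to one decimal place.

Length n = 23. Scanning the sequence gives C=5, T=4, G=7, A=7.
G+C = 12, so %GC = 12/23 × 100 = 52.174%
Salt term: 16.6 × (-0.485) = -8.051
GC term: 0.41 × 52.174 = 21.391; length term: −600/23 = −26.087
Tm = 81.5 + (-8.051) + 21.391 − 26.087 = 68.753 → 68.8°C

68.8°C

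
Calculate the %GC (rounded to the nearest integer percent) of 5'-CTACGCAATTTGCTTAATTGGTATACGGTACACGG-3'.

43%

A=9, G=8, T=11, C=7
G+C = 8 + 7 = 15 out of 35 bases
%GC = 15/35 × 100 = 42.86% ≈ 43%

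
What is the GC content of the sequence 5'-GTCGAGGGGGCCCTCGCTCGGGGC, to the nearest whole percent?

83%

Base counts: A=1, G=12, C=8, T=3
G+C = 12 + 8 = 20 out of 24 bases
%GC = 20/24 × 100 = 83.33% ≈ 83%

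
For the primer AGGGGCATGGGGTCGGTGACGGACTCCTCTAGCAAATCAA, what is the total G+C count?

Counting bases: G=14, T=7, C=9, A=10
Total G or C: 14 + 9 = 23

23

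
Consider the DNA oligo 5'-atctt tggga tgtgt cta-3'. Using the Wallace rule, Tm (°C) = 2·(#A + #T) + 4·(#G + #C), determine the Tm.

50°C

Base counts: G=5, C=2, A=3, T=8
AT pairs contribute 11, GC pairs contribute 7.
Tm = 4·7 + 2·11 = 28 + 22 = 50°C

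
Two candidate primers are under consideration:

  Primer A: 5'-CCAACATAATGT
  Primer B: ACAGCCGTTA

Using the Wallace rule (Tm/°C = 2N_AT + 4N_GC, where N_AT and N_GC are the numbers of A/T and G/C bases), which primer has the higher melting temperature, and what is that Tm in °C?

Primer A, 32°C

Primer A: A+T=8, G+C=4 → Tm = 2(8)+4(4) = 32°C
Primer B: A+T=5, G+C=5 → Tm = 2(5)+4(5) = 30°C
32°C vs 30°C → primer A is higher.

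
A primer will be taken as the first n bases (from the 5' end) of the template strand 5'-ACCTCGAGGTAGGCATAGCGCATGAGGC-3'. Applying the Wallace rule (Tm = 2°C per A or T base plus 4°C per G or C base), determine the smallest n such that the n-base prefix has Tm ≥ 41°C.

n = 13

First 12 bases: ACCTCGAGGTAG → Tm = 38°C (< 41°C)
First 13 bases: ACCTCGAGGTAGG → Tm = 42°C (≥ 41°C)
Since every base adds ≥2°C, Tm only increases with n, so the threshold is first crossed at n = 13.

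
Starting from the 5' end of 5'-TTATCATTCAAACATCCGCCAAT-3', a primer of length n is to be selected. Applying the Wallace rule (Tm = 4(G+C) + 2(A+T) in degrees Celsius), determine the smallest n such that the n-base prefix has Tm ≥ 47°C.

n = 18

First 17 bases: TTATCATTCAAACATCC → Tm = 44°C (< 47°C)
First 18 bases: TTATCATTCAAACATCCG → Tm = 48°C (≥ 47°C)
Since every base adds ≥2°C, Tm only increases with n, so the threshold is first crossed at n = 18.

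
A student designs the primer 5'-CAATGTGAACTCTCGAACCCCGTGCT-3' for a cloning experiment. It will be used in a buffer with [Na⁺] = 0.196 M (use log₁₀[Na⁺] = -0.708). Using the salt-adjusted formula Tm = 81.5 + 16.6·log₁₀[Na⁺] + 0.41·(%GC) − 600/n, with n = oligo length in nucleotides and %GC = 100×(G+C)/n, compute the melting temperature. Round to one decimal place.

Length n = 26. Base counts: G=5, A=6, C=9, T=6
G+C = 14, so %GC = 14/26 × 100 = 53.846%
Salt term: 16.6 × (-0.708) = -11.753
GC term: 0.41 × 53.846 = 22.077; length term: −600/26 = −23.077
Tm = 81.5 + (-11.753) + 22.077 − 23.077 = 68.747 → 68.7°C

68.7°C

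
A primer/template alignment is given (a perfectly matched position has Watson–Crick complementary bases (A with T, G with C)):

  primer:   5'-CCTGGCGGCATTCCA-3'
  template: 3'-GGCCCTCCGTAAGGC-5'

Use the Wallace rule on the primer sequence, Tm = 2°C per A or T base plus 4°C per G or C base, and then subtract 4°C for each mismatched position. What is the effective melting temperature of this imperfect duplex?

Primer base counts: A=2, T=3, G=4, C=6 → A+T=5, G+C=10
Perfect-match Tm = 2(5) + 4(10) = 10 + 40 = 50°C
Mismatches (positions where the bases are not complementary): 3 (at positions 3, 6, 15)
Effective Tm = 50 − 3×4 = 50 − 12 = 38°C

38°C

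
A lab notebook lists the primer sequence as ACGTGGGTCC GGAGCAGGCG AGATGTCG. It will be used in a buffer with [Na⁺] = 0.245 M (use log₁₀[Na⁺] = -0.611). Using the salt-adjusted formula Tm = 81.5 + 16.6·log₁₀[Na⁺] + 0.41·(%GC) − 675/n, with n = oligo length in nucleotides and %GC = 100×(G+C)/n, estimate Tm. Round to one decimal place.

75.1°C

Length n = 28. T=4, C=6, A=5, G=13
G+C = 19, so %GC = 19/28 × 100 = 67.857%
Salt term: 16.6 × (-0.611) = -10.143
GC term: 0.41 × 67.857 = 27.821; length term: −675/28 = −24.107
Tm = 81.5 + (-10.143) + 27.821 − 24.107 = 75.071 → 75.1°C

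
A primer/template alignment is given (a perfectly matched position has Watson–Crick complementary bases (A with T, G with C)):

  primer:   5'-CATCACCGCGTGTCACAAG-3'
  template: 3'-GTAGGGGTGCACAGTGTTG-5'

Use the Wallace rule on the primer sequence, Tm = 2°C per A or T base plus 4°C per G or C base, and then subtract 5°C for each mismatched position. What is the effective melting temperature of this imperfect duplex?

45°C

Primer base counts: A=5, T=3, G=4, C=7 → A+T=8, G+C=11
Perfect-match Tm = 2(8) + 4(11) = 16 + 44 = 60°C
Mismatches (positions where the bases are not complementary): 3 (at positions 5, 8, 19)
Effective Tm = 60 − 3×5 = 60 − 15 = 45°C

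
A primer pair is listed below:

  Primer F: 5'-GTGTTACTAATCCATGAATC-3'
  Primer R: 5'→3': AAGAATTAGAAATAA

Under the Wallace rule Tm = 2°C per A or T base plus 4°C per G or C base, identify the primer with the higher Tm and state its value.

Primer F: A+T=13, G+C=7 → Tm = 2(13)+4(7) = 54°C
Primer R: A+T=13, G+C=2 → Tm = 2(13)+4(2) = 34°C
54°C vs 34°C → primer F is higher.

Primer F, 54°C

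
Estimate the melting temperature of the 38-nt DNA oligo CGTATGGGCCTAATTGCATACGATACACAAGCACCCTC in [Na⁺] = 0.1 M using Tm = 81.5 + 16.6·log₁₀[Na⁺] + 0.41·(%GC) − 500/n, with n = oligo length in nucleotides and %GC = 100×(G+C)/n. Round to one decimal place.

Length n = 38. G=7, C=12, A=11, T=8
G+C = 19, so %GC = 19/38 × 100 = 50%
Salt term: 16.6 × (-1) = -16.6
GC term: 0.41 × 50 = 20.5; length term: −500/38 = −13.158
Tm = 81.5 + (-16.6) + 20.5 − 13.158 = 72.242 → 72.2°C

72.2°C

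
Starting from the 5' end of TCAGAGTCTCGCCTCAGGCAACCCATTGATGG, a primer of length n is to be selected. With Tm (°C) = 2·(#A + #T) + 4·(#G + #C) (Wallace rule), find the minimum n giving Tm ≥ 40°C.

n = 13

First 12 bases: TCAGAGTCTCGC → Tm = 38°C (< 40°C)
First 13 bases: TCAGAGTCTCGCC → Tm = 42°C (≥ 40°C)
Since every base adds ≥2°C, Tm only increases with n, so the threshold is first crossed at n = 13.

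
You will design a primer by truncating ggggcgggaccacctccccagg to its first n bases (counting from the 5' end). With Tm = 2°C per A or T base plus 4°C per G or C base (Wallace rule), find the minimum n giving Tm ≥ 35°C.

n = 10

First 9 bases: GGGGCGGGA → Tm = 34°C (< 35°C)
First 10 bases: GGGGCGGGAC → Tm = 38°C (≥ 35°C)
Since every base adds ≥2°C, Tm only increases with n, so the threshold is first crossed at n = 10.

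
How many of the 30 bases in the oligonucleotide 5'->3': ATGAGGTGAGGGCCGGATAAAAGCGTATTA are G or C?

Scanning the sequence gives A=10, C=3, T=6, G=11.
G+C = 11 + 3 = 14

14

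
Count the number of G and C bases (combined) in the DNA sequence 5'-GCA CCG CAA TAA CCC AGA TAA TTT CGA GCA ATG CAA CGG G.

20

G=9, A=14, T=6, C=11
G+C = 9 + 11 = 20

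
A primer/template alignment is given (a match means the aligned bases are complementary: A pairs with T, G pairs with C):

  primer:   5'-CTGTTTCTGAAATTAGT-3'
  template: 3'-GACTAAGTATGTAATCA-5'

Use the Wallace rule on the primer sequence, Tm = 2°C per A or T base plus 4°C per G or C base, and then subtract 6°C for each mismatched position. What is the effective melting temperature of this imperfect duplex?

Primer base counts: A=4, T=8, G=3, C=2 → A+T=12, G+C=5
Perfect-match Tm = 2(12) + 4(5) = 24 + 20 = 44°C
Mismatches (positions where the bases are not complementary): 4 (at positions 4, 8, 9, 11)
Effective Tm = 44 − 4×6 = 44 − 24 = 20°C

20°C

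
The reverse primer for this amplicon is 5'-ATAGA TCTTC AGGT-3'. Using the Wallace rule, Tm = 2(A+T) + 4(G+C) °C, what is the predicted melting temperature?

38°C

Base counts: G=3, T=5, A=4, C=2
So N_AT = 9 and N_GC = 5.
Tm = 2×9 + 4×5 = 38°C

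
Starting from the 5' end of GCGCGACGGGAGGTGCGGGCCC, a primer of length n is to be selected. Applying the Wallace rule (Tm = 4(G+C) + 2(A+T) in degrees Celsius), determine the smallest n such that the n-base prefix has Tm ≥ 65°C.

First 17 bases: GCGCGACGGGAGGTGCG → Tm = 62°C (< 65°C)
First 18 bases: GCGCGACGGGAGGTGCGG → Tm = 66°C (≥ 65°C)
Since every base adds ≥2°C, Tm only increases with n, so the threshold is first crossed at n = 18.

n = 18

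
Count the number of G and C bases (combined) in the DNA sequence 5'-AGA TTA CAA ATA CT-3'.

3

A=7, G=1, C=2, T=4
G+C = 1 + 2 = 3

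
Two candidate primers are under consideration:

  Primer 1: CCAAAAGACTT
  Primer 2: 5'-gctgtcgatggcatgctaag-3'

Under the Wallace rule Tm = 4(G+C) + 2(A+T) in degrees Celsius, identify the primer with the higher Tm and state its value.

Primer 2, 62°C

Primer 1: A+T=7, G+C=4 → Tm = 2(7)+4(4) = 30°C
Primer 2: A+T=9, G+C=11 → Tm = 2(9)+4(11) = 62°C
30°C vs 62°C → primer 2 is higher.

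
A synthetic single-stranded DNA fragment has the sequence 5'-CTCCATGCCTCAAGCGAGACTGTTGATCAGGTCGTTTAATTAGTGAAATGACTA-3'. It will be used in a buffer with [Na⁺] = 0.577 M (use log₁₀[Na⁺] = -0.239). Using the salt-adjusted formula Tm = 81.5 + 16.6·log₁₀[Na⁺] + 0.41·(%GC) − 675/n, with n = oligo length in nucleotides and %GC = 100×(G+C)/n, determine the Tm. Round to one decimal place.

Length n = 54. Counting bases: T=16, C=11, A=15, G=12
G+C = 23, so %GC = 23/54 × 100 = 42.593%
Salt term: 16.6 × (-0.239) = -3.967
GC term: 0.41 × 42.593 = 17.463; length term: −675/54 = −12.5
Tm = 81.5 + (-3.967) + 17.463 − 12.5 = 82.496 → 82.5°C

82.5°C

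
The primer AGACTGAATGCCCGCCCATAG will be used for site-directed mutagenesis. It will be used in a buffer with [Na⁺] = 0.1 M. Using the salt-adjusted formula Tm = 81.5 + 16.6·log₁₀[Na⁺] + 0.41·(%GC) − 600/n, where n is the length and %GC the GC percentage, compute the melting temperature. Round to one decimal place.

59.8°C

Length n = 21. Counting bases: G=5, A=6, T=3, C=7
G+C = 12, so %GC = 12/21 × 100 = 57.143%
Salt term: 16.6 × (-1) = -16.6
GC term: 0.41 × 57.143 = 23.429; length term: −600/21 = −28.571
Tm = 81.5 + (-16.6) + 23.429 − 28.571 = 59.758 → 59.8°C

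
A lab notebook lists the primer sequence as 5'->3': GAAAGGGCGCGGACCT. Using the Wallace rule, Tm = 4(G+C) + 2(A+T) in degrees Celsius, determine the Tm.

Counting bases: G=7, C=4, A=4, T=1
So N_AT = 5 and N_GC = 11.
Tm = 4·11 + 2·5 = 44 + 10 = 54°C

54°C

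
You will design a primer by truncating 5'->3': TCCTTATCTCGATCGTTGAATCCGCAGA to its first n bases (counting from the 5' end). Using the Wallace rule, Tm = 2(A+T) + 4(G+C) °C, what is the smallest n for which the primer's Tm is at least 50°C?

First 17 bases: TCCTTATCTCGATCGTT → Tm = 48°C (< 50°C)
First 18 bases: TCCTTATCTCGATCGTTG → Tm = 52°C (≥ 50°C)
Since every base adds ≥2°C, Tm only increases with n, so the threshold is first crossed at n = 18.

n = 18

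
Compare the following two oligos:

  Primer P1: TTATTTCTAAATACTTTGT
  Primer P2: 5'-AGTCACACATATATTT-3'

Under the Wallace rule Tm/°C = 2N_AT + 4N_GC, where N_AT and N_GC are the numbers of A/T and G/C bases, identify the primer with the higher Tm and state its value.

Primer P1: A+T=16, G+C=3 → Tm = 2(16)+4(3) = 44°C
Primer P2: A+T=12, G+C=4 → Tm = 2(12)+4(4) = 40°C
44°C vs 40°C → primer P1 is higher.

Primer P1, 44°C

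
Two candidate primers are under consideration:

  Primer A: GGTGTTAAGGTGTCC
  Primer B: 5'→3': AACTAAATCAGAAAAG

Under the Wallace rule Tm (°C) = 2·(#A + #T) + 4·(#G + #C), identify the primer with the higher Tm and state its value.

Primer A: A+T=7, G+C=8 → Tm = 2(7)+4(8) = 46°C
Primer B: A+T=12, G+C=4 → Tm = 2(12)+4(4) = 40°C
46°C vs 40°C → primer A is higher.

Primer A, 46°C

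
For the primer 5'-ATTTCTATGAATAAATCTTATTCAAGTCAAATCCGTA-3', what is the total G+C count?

9

Counting bases: C=6, G=3, A=14, T=14
G+C = 3 + 6 = 9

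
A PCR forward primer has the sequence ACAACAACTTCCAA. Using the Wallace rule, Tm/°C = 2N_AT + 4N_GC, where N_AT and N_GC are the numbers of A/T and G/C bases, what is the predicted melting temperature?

Counting bases: T=2, G=0, C=5, A=7
So N_AT = 9 and N_GC = 5.
Tm = 4·5 + 2·9 = 20 + 18 = 38°C

38°C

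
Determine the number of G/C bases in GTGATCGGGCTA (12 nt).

7

Scanning the sequence gives T=3, G=5, A=2, C=2.
Total G or C: 5 + 2 = 7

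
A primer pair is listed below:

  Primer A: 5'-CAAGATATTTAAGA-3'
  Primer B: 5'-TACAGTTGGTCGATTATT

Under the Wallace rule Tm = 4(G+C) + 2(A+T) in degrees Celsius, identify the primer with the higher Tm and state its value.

Primer A: A+T=11, G+C=3 → Tm = 2(11)+4(3) = 34°C
Primer B: A+T=12, G+C=6 → Tm = 2(12)+4(6) = 48°C
34°C vs 48°C → primer B is higher.

Primer B, 48°C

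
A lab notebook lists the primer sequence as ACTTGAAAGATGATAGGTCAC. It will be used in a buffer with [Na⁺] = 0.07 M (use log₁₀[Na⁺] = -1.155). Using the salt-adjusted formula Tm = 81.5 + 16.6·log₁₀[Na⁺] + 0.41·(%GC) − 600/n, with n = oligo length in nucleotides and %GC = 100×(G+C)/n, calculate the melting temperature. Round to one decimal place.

49.4°C

Length n = 21. Base counts: C=3, A=8, G=5, T=5
G+C = 8, so %GC = 8/21 × 100 = 38.095%
Salt term: 16.6 × (-1.155) = -19.173
GC term: 0.41 × 38.095 = 15.619; length term: −600/21 = −28.571
Tm = 81.5 + (-19.173) + 15.619 − 28.571 = 49.375 → 49.4°C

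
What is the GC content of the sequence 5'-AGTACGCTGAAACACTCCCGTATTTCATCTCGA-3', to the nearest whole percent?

Counting bases: T=9, C=10, G=5, A=9
G+C = 5 + 10 = 15 out of 33 bases
%GC = 15/33 × 100 = 45.45% ≈ 45%

45%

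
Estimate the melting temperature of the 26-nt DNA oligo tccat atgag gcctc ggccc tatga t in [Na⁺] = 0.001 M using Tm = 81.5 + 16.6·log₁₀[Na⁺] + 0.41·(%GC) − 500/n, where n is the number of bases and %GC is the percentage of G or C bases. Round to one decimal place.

Length n = 26. Scanning the sequence gives T=7, A=5, G=6, C=8.
G+C = 14, so %GC = 14/26 × 100 = 53.846%
Salt term: 16.6 × (-3) = -49.8
GC term: 0.41 × 53.846 = 22.077; length term: −500/26 = −19.231
Tm = 81.5 + (-49.8) + 22.077 − 19.231 = 34.546 → 34.5°C

34.5°C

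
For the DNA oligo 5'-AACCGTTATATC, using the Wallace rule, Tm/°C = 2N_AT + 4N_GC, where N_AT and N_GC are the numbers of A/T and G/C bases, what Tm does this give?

32°C

Counting bases: T=4, C=3, A=4, G=1
So N_AT = 8 and N_GC = 4.
Tm = 4·4 + 2·8 = 16 + 16 = 32°C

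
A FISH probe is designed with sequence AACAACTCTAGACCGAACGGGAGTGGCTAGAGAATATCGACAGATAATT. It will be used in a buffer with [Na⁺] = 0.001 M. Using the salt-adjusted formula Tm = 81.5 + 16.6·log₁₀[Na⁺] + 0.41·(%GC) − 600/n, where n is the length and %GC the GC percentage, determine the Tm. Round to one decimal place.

Length n = 49. C=9, T=9, A=19, G=12
G+C = 21, so %GC = 21/49 × 100 = 42.857%
Salt term: 16.6 × (-3) = -49.8
GC term: 0.41 × 42.857 = 17.571; length term: −600/49 = −12.245
Tm = 81.5 + (-49.8) + 17.571 − 12.245 = 37.026 → 37.0°C

37.0°C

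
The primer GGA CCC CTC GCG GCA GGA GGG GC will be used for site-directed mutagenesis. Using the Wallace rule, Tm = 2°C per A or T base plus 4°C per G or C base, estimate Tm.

84°C

Counting bases: A=3, G=11, C=8, T=1
AT pairs contribute 4, GC pairs contribute 19.
Tm = 4·19 + 2·4 = 76 + 8 = 84°C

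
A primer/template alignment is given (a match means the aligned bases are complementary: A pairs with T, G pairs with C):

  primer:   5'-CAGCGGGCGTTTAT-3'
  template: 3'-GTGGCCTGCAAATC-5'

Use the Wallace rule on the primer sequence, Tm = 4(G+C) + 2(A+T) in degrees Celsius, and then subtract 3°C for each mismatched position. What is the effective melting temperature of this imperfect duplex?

Primer base counts: A=2, T=4, G=5, C=3 → A+T=6, G+C=8
Perfect-match Tm = 2(6) + 4(8) = 12 + 32 = 44°C
Mismatches (positions where the bases are not complementary): 3 (at positions 3, 7, 14)
Effective Tm = 44 − 3×3 = 44 − 9 = 35°C

35°C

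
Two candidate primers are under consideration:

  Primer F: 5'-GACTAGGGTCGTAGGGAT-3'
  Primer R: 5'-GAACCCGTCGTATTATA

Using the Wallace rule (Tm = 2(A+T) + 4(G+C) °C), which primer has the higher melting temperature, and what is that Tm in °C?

Primer F, 56°C

Primer F: A+T=8, G+C=10 → Tm = 2(8)+4(10) = 56°C
Primer R: A+T=10, G+C=7 → Tm = 2(10)+4(7) = 48°C
56°C vs 48°C → primer F is higher.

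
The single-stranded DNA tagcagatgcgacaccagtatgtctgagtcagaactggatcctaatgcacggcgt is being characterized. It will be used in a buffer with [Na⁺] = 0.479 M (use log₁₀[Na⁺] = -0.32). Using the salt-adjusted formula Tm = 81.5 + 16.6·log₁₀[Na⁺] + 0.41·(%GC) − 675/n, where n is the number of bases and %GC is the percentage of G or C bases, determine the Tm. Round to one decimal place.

Length n = 55. T=12, C=13, A=15, G=15
G+C = 28, so %GC = 28/55 × 100 = 50.909%
Salt term: 16.6 × (-0.32) = -5.312
GC term: 0.41 × 50.909 = 20.873; length term: −675/55 = −12.273
Tm = 81.5 + (-5.312) + 20.873 − 12.273 = 84.788 → 84.8°C

84.8°C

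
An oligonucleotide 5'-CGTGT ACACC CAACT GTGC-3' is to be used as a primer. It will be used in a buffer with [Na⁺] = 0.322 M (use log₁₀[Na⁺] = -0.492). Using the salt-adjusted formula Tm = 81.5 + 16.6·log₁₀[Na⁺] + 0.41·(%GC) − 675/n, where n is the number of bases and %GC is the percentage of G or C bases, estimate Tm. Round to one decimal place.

Length n = 19. Base counts: A=4, G=4, T=4, C=7
G+C = 11, so %GC = 11/19 × 100 = 57.895%
Salt term: 16.6 × (-0.492) = -8.167
GC term: 0.41 × 57.895 = 23.737; length term: −675/19 = −35.526
Tm = 81.5 + (-8.167) + 23.737 − 35.526 = 61.544 → 61.5°C

61.5°C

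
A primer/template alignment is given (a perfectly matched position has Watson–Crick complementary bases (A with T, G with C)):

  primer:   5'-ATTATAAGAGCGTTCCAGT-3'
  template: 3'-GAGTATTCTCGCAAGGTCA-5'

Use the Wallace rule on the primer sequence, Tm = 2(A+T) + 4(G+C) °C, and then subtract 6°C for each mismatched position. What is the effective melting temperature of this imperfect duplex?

40°C

Primer base counts: A=6, T=6, G=4, C=3 → A+T=12, G+C=7
Perfect-match Tm = 2(12) + 4(7) = 24 + 28 = 52°C
Mismatches (positions where the bases are not complementary): 2 (at positions 1, 3)
Effective Tm = 52 − 2×6 = 52 − 12 = 40°C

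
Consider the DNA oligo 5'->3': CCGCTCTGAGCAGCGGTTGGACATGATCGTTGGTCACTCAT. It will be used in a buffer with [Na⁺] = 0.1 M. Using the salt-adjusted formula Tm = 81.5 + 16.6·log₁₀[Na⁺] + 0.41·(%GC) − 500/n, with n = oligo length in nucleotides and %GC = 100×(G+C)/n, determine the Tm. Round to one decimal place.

Length n = 41. Base counts: T=11, C=11, A=7, G=12
G+C = 23, so %GC = 23/41 × 100 = 56.098%
Salt term: 16.6 × (-1) = -16.6
GC term: 0.41 × 56.098 = 23; length term: −500/41 = −12.195
Tm = 81.5 + (-16.6) + 23 − 12.195 = 75.705 → 75.7°C

75.7°C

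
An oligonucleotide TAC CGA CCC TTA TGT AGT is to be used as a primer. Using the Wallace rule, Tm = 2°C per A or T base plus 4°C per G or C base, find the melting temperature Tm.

Base counts: A=4, G=3, C=5, T=6
So N_AT = 10 and N_GC = 8.
Tm = 4·8 + 2·10 = 32 + 20 = 52°C

52°C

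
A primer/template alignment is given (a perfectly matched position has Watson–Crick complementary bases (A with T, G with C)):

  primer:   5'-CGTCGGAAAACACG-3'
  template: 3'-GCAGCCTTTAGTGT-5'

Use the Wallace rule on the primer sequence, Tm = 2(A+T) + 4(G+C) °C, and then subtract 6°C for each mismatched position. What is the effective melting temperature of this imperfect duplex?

Primer base counts: A=5, T=1, G=4, C=4 → A+T=6, G+C=8
Perfect-match Tm = 2(6) + 4(8) = 12 + 32 = 44°C
Mismatches (positions where the bases are not complementary): 2 (at positions 10, 14)
Effective Tm = 44 − 2×6 = 44 − 12 = 32°C

32°C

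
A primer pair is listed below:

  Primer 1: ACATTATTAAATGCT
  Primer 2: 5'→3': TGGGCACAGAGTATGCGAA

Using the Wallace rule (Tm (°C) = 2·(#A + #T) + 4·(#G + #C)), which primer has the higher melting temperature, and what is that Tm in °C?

Primer 2, 58°C

Primer 1: A+T=12, G+C=3 → Tm = 2(12)+4(3) = 36°C
Primer 2: A+T=9, G+C=10 → Tm = 2(9)+4(10) = 58°C
36°C vs 58°C → primer 2 is higher.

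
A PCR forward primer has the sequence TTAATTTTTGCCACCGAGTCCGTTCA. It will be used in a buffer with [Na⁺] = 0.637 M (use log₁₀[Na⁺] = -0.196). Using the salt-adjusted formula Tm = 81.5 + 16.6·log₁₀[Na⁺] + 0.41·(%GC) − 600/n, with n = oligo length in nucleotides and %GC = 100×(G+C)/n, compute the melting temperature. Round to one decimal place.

Length n = 26. T=10, C=7, G=4, A=5
G+C = 11, so %GC = 11/26 × 100 = 42.308%
Salt term: 16.6 × (-0.196) = -3.254
GC term: 0.41 × 42.308 = 17.346; length term: −600/26 = −23.077
Tm = 81.5 + (-3.254) + 17.346 − 23.077 = 72.515 → 72.5°C

72.5°C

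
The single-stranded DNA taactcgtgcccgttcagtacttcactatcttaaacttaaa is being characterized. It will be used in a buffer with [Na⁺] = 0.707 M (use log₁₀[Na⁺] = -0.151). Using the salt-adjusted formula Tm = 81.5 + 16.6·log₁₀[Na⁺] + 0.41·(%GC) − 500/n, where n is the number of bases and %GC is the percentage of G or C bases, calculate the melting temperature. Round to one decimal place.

Length n = 41. A=12, C=11, T=14, G=4
G+C = 15, so %GC = 15/41 × 100 = 36.585%
Salt term: 16.6 × (-0.151) = -2.507
GC term: 0.41 × 36.585 = 15; length term: −500/41 = −12.195
Tm = 81.5 + (-2.507) + 15 − 12.195 = 81.798 → 81.8°C

81.8°C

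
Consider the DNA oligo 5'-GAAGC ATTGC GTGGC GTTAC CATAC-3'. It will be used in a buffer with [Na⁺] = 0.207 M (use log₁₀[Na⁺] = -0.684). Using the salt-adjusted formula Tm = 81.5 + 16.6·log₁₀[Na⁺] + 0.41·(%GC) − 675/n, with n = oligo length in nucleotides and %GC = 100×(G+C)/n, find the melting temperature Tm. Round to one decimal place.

64.5°C

Length n = 25. Scanning the sequence gives A=6, C=6, G=7, T=6.
G+C = 13, so %GC = 13/25 × 100 = 52%
Salt term: 16.6 × (-0.684) = -11.354
GC term: 0.41 × 52 = 21.32; length term: −675/25 = −27
Tm = 81.5 + (-11.354) + 21.32 − 27 = 64.466 → 64.5°C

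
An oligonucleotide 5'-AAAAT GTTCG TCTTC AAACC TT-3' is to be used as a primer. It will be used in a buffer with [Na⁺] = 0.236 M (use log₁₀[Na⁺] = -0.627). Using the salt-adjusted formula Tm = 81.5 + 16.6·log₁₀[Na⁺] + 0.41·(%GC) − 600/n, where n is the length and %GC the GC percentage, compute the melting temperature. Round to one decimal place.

56.9°C

Length n = 22. Base counts: A=7, C=5, G=2, T=8
G+C = 7, so %GC = 7/22 × 100 = 31.818%
Salt term: 16.6 × (-0.627) = -10.408
GC term: 0.41 × 31.818 = 13.045; length term: −600/22 = −27.273
Tm = 81.5 + (-10.408) + 13.045 − 27.273 = 56.864 → 56.9°C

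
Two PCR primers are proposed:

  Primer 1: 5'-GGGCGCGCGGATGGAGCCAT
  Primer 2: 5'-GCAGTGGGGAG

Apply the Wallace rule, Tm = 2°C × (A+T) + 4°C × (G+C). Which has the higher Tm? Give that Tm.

Primer 1, 70°C

Primer 1: A+T=5, G+C=15 → Tm = 2(5)+4(15) = 70°C
Primer 2: A+T=3, G+C=8 → Tm = 2(3)+4(8) = 38°C
70°C vs 38°C → primer 1 is higher.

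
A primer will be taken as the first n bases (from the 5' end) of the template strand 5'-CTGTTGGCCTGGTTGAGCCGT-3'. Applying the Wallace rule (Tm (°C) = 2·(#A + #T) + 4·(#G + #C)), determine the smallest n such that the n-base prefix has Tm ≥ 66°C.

First 19 bases: CTGTTGGCCTGGTTGAGCC → Tm = 62°C (< 66°C)
First 20 bases: CTGTTGGCCTGGTTGAGCCG → Tm = 66°C (≥ 66°C)
Each additional base adds 2°C (A/T) or 4°C (G/C), so Tm is non-decreasing in n; n = 20 is the first length to reach 66°C.

n = 20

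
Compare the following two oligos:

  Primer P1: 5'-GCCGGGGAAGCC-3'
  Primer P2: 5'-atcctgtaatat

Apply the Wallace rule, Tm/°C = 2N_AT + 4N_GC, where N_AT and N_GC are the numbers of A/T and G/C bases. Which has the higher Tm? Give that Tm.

Primer P1: A+T=2, G+C=10 → Tm = 2(2)+4(10) = 44°C
Primer P2: A+T=9, G+C=3 → Tm = 2(9)+4(3) = 30°C
44°C vs 30°C → primer P1 is higher.

Primer P1, 44°C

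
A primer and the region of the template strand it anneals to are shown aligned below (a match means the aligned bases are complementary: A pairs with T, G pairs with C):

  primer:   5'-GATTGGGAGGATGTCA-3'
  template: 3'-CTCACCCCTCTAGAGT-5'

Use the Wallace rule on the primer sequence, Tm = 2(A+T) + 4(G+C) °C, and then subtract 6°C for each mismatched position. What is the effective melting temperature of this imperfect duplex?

24°C

Primer base counts: A=4, T=4, G=7, C=1 → A+T=8, G+C=8
Perfect-match Tm = 2(8) + 4(8) = 16 + 32 = 48°C
Mismatches (positions where the bases are not complementary): 4 (at positions 3, 8, 9, 13)
Effective Tm = 48 − 4×6 = 48 − 24 = 24°C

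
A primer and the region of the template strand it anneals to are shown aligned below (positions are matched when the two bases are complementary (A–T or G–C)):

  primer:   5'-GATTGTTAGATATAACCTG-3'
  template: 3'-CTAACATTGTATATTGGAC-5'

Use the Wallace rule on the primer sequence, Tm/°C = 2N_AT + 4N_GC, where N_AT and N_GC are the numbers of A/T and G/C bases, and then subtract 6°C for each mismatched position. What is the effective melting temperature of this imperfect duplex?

38°C

Primer base counts: A=6, T=7, G=4, C=2 → A+T=13, G+C=6
Perfect-match Tm = 2(13) + 4(6) = 26 + 24 = 50°C
Mismatches (positions where the bases are not complementary): 2 (at positions 7, 9)
Effective Tm = 50 − 2×6 = 50 − 12 = 38°C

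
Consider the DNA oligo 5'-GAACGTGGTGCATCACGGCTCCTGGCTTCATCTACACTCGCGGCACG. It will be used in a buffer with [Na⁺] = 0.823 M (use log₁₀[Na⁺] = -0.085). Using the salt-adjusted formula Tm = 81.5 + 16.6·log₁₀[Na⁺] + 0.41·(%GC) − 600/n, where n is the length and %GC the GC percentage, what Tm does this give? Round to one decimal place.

92.6°C

Length n = 47. Base counts: G=13, T=10, A=8, C=16
G+C = 29, so %GC = 29/47 × 100 = 61.702%
Salt term: 16.6 × (-0.085) = -1.411
GC term: 0.41 × 61.702 = 25.298; length term: −600/47 = −12.766
Tm = 81.5 + (-1.411) + 25.298 − 12.766 = 92.621 → 92.6°C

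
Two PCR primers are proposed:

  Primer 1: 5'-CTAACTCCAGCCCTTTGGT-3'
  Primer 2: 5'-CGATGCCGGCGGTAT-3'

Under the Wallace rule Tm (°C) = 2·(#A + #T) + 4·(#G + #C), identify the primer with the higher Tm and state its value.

Primer 1, 58°C

Primer 1: A+T=9, G+C=10 → Tm = 2(9)+4(10) = 58°C
Primer 2: A+T=5, G+C=10 → Tm = 2(5)+4(10) = 50°C
58°C vs 50°C → primer 1 is higher.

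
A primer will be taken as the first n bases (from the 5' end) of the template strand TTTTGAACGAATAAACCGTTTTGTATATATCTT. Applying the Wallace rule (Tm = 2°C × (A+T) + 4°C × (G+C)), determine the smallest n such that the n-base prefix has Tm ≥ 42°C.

n = 17

First 16 bases: TTTTGAACGAATAAAC → Tm = 40°C (< 42°C)
First 17 bases: TTTTGAACGAATAAACC → Tm = 44°C (≥ 42°C)
Since every base adds ≥2°C, Tm only increases with n, so the threshold is first crossed at n = 17.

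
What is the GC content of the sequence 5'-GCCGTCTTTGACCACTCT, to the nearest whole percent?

56%

Scanning the sequence gives C=7, G=3, A=2, T=6.
G+C = 3 + 7 = 10 out of 18 bases
%GC = 10/18 × 100 = 55.56% ≈ 56%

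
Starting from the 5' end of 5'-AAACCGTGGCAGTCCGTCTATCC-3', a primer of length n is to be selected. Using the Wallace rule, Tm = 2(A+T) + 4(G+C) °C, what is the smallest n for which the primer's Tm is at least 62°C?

First 19 bases: AAACCGTGGCAGTCCGTCT → Tm = 60°C (< 62°C)
First 20 bases: AAACCGTGGCAGTCCGTCTA → Tm = 62°C (≥ 62°C)
Each additional base adds 2°C (A/T) or 4°C (G/C), so Tm is non-decreasing in n; n = 20 is the first length to reach 62°C.

n = 20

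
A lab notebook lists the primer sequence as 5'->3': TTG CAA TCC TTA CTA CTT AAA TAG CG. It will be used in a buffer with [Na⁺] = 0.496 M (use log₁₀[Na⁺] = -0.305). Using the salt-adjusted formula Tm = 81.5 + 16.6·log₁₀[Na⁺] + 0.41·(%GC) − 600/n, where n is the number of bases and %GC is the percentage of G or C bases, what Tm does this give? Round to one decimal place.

Length n = 26. Base counts: T=9, A=8, G=3, C=6
G+C = 9, so %GC = 9/26 × 100 = 34.615%
Salt term: 16.6 × (-0.305) = -5.063
GC term: 0.41 × 34.615 = 14.192; length term: −600/26 = −23.077
Tm = 81.5 + (-5.063) + 14.192 − 23.077 = 67.552 → 67.6°C

67.6°C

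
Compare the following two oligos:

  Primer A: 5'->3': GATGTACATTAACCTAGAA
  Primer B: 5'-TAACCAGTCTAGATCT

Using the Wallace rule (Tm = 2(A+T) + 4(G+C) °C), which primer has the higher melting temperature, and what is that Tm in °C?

Primer A: A+T=13, G+C=6 → Tm = 2(13)+4(6) = 50°C
Primer B: A+T=10, G+C=6 → Tm = 2(10)+4(6) = 44°C
50°C vs 44°C → primer A is higher.

Primer A, 50°C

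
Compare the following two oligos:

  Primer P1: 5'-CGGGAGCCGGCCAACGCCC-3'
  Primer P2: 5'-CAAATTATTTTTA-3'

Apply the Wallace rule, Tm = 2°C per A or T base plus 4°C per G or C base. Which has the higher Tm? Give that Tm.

Primer P1: A+T=3, G+C=16 → Tm = 2(3)+4(16) = 70°C
Primer P2: A+T=12, G+C=1 → Tm = 2(12)+4(1) = 28°C
70°C vs 28°C → primer P1 is higher.

Primer P1, 70°C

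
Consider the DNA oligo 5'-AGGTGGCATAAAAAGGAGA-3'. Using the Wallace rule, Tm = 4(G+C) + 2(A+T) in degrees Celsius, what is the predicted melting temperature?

54°C

Base counts: T=2, A=9, G=7, C=1
A+T = 11, G+C = 8
Tm = 4·8 + 2·11 = 32 + 22 = 54°C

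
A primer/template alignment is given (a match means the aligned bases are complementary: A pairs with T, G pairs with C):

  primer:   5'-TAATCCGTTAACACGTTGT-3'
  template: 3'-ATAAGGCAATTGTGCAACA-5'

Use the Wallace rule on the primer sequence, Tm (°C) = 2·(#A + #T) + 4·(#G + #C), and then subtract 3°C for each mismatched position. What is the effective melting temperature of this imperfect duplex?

Primer base counts: A=5, T=7, G=3, C=4 → A+T=12, G+C=7
Perfect-match Tm = 2(12) + 4(7) = 24 + 28 = 52°C
Mismatches (positions where the bases are not complementary): 1 (at position 3)
Effective Tm = 52 − 1×3 = 52 − 3 = 49°C

49°C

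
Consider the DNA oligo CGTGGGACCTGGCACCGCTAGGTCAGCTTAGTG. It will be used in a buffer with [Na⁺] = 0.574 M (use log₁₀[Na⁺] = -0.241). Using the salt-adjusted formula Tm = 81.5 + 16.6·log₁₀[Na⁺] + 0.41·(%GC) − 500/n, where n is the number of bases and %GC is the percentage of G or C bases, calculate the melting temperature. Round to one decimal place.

Length n = 33. Counting bases: A=5, T=7, C=9, G=12
G+C = 21, so %GC = 21/33 × 100 = 63.636%
Salt term: 16.6 × (-0.241) = -4.001
GC term: 0.41 × 63.636 = 26.091; length term: −500/33 = −15.152
Tm = 81.5 + (-4.001) + 26.091 − 15.152 = 88.438 → 88.4°C

88.4°C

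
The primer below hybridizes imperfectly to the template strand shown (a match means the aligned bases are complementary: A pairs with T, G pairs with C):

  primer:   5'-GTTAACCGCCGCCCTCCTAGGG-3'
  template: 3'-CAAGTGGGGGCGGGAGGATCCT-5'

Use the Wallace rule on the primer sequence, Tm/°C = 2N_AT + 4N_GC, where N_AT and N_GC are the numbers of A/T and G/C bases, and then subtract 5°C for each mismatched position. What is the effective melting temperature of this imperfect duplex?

59°C

Primer base counts: A=3, T=4, G=6, C=9 → A+T=7, G+C=15
Perfect-match Tm = 2(7) + 4(15) = 14 + 60 = 74°C
Mismatches (positions where the bases are not complementary): 3 (at positions 4, 8, 22)
Effective Tm = 74 − 3×5 = 74 − 15 = 59°C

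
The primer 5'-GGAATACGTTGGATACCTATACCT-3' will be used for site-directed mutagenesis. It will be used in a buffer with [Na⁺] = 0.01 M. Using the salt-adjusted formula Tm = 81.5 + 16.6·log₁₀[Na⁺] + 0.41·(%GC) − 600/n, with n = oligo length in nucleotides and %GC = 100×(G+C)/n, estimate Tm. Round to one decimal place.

40.4°C

Length n = 24. T=7, A=7, G=5, C=5
G+C = 10, so %GC = 10/24 × 100 = 41.667%
Salt term: 16.6 × (-2) = -33.2
GC term: 0.41 × 41.667 = 17.083; length term: −600/24 = −25
Tm = 81.5 + (-33.2) + 17.083 − 25 = 40.383 → 40.4°C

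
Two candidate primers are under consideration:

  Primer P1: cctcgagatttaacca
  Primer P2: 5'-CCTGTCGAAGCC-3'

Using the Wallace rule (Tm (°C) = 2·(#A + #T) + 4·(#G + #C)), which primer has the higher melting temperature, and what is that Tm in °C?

Primer P1: A+T=9, G+C=7 → Tm = 2(9)+4(7) = 46°C
Primer P2: A+T=4, G+C=8 → Tm = 2(4)+4(8) = 40°C
46°C vs 40°C → primer P1 is higher.

Primer P1, 46°C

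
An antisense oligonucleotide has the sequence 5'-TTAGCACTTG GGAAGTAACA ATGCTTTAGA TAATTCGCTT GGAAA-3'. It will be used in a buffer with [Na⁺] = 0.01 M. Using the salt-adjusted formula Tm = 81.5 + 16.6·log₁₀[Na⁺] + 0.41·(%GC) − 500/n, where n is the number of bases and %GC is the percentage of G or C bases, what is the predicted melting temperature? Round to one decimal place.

Length n = 45. A=15, T=14, C=6, G=10
G+C = 16, so %GC = 16/45 × 100 = 35.556%
Salt term: 16.6 × (-2) = -33.2
GC term: 0.41 × 35.556 = 14.578; length term: −500/45 = −11.111
Tm = 81.5 + (-33.2) + 14.578 − 11.111 = 51.767 → 51.8°C

51.8°C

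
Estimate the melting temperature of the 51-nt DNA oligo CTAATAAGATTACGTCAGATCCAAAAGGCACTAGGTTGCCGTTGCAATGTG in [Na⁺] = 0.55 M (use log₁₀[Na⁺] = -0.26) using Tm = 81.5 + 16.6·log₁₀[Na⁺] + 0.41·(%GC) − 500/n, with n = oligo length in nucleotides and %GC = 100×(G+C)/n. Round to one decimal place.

Length n = 51. Base counts: C=10, T=13, A=16, G=12
G+C = 22, so %GC = 22/51 × 100 = 43.137%
Salt term: 16.6 × (-0.26) = -4.316
GC term: 0.41 × 43.137 = 17.686; length term: −500/51 = −9.804
Tm = 81.5 + (-4.316) + 17.686 − 9.804 = 85.066 → 85.1°C

85.1°C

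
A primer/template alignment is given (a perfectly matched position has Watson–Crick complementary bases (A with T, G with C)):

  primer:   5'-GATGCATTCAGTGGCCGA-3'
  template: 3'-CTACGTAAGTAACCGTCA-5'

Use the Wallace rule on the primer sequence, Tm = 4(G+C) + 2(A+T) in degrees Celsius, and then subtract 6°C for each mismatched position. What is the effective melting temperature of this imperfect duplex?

38°C

Primer base counts: A=4, T=4, G=6, C=4 → A+T=8, G+C=10
Perfect-match Tm = 2(8) + 4(10) = 16 + 40 = 56°C
Mismatches (positions where the bases are not complementary): 3 (at positions 11, 16, 18)
Effective Tm = 56 − 3×6 = 56 − 18 = 38°C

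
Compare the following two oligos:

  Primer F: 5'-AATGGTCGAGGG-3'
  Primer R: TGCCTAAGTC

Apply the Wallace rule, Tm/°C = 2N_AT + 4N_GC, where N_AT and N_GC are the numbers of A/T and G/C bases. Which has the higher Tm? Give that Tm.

Primer F, 38°C

Primer F: A+T=5, G+C=7 → Tm = 2(5)+4(7) = 38°C
Primer R: A+T=5, G+C=5 → Tm = 2(5)+4(5) = 30°C
38°C vs 30°C → primer F is higher.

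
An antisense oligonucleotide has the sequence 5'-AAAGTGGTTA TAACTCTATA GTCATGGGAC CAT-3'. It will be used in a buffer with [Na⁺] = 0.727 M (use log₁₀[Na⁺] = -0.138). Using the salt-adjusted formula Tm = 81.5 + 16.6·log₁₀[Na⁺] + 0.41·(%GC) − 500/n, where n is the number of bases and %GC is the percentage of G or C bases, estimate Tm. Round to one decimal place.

79.0°C

Length n = 33. Counting bases: G=7, C=5, A=11, T=10
G+C = 12, so %GC = 12/33 × 100 = 36.364%
Salt term: 16.6 × (-0.138) = -2.291
GC term: 0.41 × 36.364 = 14.909; length term: −500/33 = −15.152
Tm = 81.5 + (-2.291) + 14.909 − 15.152 = 78.966 → 79.0°C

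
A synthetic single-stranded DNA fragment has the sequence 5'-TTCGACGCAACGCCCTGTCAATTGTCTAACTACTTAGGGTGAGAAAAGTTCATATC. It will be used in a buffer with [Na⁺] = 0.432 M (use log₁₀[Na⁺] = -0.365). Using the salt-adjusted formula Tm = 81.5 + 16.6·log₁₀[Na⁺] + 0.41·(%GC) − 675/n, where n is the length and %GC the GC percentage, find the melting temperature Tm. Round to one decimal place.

Length n = 56. T=16, C=13, A=16, G=11
G+C = 24, so %GC = 24/56 × 100 = 42.857%
Salt term: 16.6 × (-0.365) = -6.059
GC term: 0.41 × 42.857 = 17.571; length term: −675/56 = −12.054
Tm = 81.5 + (-6.059) + 17.571 − 12.054 = 80.958 → 81.0°C

81.0°C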